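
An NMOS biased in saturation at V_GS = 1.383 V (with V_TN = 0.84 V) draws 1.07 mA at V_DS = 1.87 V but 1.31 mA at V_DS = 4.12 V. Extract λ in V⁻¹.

With V_GS fixed, I_D ∝ (1 + λ V_DS) in saturation, so I_D2/I_D1 = (1 + λ V_DS2)/(1 + λ V_DS1).
1.31/1.07 = 1.224 = (1 + 4.12 λ)/(1 + 1.87 λ).
Solving: λ (I_D1 V_DS2 − I_D2 V_DS1) = I_D2 − I_D1, so λ = (1.31 − 1.07) / (1.07 × 4.12 − 1.31 × 1.87) = 0.24 / 1.96 = 0.123 V⁻¹.

λ = 0.123 V⁻¹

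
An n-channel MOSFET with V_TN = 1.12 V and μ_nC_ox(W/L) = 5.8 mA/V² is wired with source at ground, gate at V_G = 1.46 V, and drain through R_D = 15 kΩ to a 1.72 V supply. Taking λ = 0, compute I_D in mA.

I_D = 0.111 mA

V_GS = V_G = 1.46 V, so V_ov = 1.46 − 1.12 = 0.34 V.
Assume saturation: I_D = ½ k_n V_ov² = 0.5 × 5.8 × 0.34² = 0.335 mA, giving V_DS = V_DD − I_D R_D = 1.72 − 0.335 × 15 = -3.31 V.
But -3.31 V < V_ov = 0.34 V, so the device is actually in triode.
In triode I_D = k_n[V_ov V_DS − ½ V_DS²] and I_D = (V_DD − V_DS)/R_D. Equating: 43.5 V_DS² − 30.58 V_DS + 1.72 = 0, giving V_DS = 0.0617 V (the root below V_ov).
I_D = (1.72 − 0.0617) / 15 = 0.111 mA.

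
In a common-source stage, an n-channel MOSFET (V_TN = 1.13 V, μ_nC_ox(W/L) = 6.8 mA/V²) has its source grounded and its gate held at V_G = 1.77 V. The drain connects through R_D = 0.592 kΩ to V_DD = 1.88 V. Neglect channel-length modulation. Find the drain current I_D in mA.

V_GS = V_G = 1.77 V, so V_ov = 1.77 − 1.13 = 0.64 V.
Assume saturation: I_D = ½ k_n V_ov² = 0.5 × 6.8 × 0.64² = 1.39 mA, giving V_DS = V_DD − I_D R_D = 1.88 − 1.39 × 0.592 = 1.06 V.
V_DS = 1.06 V ≥ V_ov = 0.64 V, confirming saturation.

I_D = 1.39 mA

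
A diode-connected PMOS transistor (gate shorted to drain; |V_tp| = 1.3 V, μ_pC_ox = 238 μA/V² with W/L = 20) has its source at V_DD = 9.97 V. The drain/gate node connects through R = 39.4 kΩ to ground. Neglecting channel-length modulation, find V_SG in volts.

With gate tied to drain, V_SG = V_SD ≥ V_SG − |V_tp|, so the device is in saturation.
k_p = μ_pC_ox · (W/L) = 4.76 mA/V².
KCL at the drain: ½ k_p (V_SG − |V_tp|)² = (V_DD − V_SG)/R.
Let x = V_SG − 1.3. Then 93.8 x² + x − 8.67 = 0, giving x = 0.299 V (positive root), so V_SG = 1.6 V.
I_D = (V_DD − V_SG)/R = (9.97 − 1.6) / 39.4 = 0.212 mA.

V_SG = 1.60 V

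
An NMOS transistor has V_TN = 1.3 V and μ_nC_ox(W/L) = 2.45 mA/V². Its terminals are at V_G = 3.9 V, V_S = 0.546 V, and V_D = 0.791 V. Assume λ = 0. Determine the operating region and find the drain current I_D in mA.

V_GS = V_G − V_S = 3.9 − 0.546 = 3.35 V; V_DS = V_D − V_S = 0.791 − 0.546 = 0.245 V.
V_ov = V_GS − V_TN = 3.35 − 1.3 = 2.05 V.
Since V_DS = 0.245 V < V_ov = 2.05 V, the device is in the triode region.
I_D = k_n [V_ov · V_DS − ½ V_DS²] = 2.45 × [2.05 × 0.245 − 0.5 × 0.245²] = 1.16 mA.

Triode; I_D = 1.16 mA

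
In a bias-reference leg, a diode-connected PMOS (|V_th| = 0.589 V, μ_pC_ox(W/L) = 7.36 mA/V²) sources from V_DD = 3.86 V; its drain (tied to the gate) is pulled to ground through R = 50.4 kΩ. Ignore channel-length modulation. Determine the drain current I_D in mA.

With gate tied to drain, V_SG = V_SD ≥ V_SG − |V_th|, so the device is in saturation.
KCL at the drain: ½ k_p (V_SG − |V_th|)² = (V_DD − V_SG)/R.
Let x = V_SG − 0.589. Then 185 x² + x − 3.271 = 0, giving x = 0.13 V (positive root), so V_SG = 0.719 V.
I_D = (V_DD − V_SG)/R = (3.86 − 0.719) / 50.4 = 0.0623 mA.

I_D = 0.0623 mA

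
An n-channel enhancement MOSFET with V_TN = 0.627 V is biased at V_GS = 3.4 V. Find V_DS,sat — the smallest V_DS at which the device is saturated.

V_DS,sat = 2.77 V

The boundary between triode and saturation is V_DS = V_GS − V_TN = V_ov.
V_ov = 3.4 − 0.627 = 2.77 V.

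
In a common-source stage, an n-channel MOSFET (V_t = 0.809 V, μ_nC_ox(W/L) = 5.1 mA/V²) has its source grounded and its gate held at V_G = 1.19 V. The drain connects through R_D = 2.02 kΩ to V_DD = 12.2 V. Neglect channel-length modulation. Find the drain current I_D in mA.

I_D = 0.370 mA

V_GS = V_G = 1.19 V, so V_ov = 1.19 − 0.809 = 0.381 V.
Assume saturation: I_D = ½ k_n V_ov² = 0.5 × 5.1 × 0.381² = 0.37 mA, giving V_DS = V_DD − I_D R_D = 12.2 − 0.37 × 2.02 = 11.5 V.
V_DS = 11.5 V ≥ V_ov = 0.381 V, confirming saturation.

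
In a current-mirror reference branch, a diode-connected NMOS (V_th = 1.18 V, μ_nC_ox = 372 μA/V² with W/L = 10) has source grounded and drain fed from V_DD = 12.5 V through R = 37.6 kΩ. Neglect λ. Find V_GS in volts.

V_GS = 1.58 V

With gate tied to drain, V_GS = V_DS ≥ V_GS − V_th, so the device is in saturation.
k_n = μ_nC_ox · (W/L) = 3.72 mA/V².
KCL at the drain: ½ k_n (V_GS − V_th)² = (V_DD − V_GS)/R.
Let x = V_GS − 1.18. Then 69.9 x² + x − 11.32 = 0, giving x = 0.395 V (positive root), so V_GS = 1.58 V.
I_D = (V_DD − V_GS)/R = (12.5 − 1.58) / 37.6 = 0.291 mA.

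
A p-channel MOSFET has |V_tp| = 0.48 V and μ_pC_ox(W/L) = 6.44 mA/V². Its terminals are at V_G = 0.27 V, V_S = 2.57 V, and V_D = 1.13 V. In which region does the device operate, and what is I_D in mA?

V_SG = V_S − V_G = 2.57 − 0.27 = 2.3 V; V_SD = V_S − V_D = 2.57 − 1.13 = 1.44 V.
V_ov = V_SG − |V_tp| = 2.3 − 0.48 = 1.82 V.
Since V_SD = 1.44 V < V_ov = 1.82 V, the device is in the triode region.
I_D = k_p [V_ov · V_SD − ½ V_SD²] = 6.44 × [1.82 × 1.44 − 0.5 × 1.44²] = 10.2 mA.

Triode; I_D = 10.2 mA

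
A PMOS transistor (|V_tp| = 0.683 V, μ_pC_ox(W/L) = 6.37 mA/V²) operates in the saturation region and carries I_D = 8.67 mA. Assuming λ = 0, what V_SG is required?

In saturation I_D = ½ k_p (V_SG − |V_tp|)², so V_SG − |V_tp| = √(2 I_D / k_p) = √(2 × 8.67 / 6.37) = 1.65 V.
V_SG = 0.683 + 1.65 = 2.33 V.

V_SG = 2.33 V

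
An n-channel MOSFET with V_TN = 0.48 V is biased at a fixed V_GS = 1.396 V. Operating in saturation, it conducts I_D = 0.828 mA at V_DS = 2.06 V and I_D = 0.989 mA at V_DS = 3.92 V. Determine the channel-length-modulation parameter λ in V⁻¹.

With V_GS fixed, I_D ∝ (1 + λ V_DS) in saturation, so I_D2/I_D1 = (1 + λ V_DS2)/(1 + λ V_DS1).
0.989/0.828 = 1.194 = (1 + 3.92 λ)/(1 + 2.06 λ).
Solving: λ (I_D1 V_DS2 − I_D2 V_DS1) = I_D2 − I_D1, so λ = (0.989 − 0.828) / (0.828 × 3.92 − 0.989 × 2.06) = 0.161 / 1.21 = 0.133 V⁻¹.

λ = 0.133 V⁻¹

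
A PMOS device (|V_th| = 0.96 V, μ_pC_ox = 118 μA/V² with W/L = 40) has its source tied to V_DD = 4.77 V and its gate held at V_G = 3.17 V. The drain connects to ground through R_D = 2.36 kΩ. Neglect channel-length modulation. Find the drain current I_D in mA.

I_D = 0.967 mA

V_SG = V_DD − V_G = 4.77 − 3.17 = 1.6 V, so V_ov = 1.6 − 0.96 = 0.64 V.
k_p = μ_pC_ox · (W/L) = 4.72 mA/V².
Assume saturation: I_D = ½ k_p V_ov² = 0.5 × 4.72 × 0.64² = 0.967 mA, giving V_SD = V_DD − I_D R_D = 4.77 − 0.967 × 2.36 = 2.49 V.
V_SD = 2.49 V ≥ V_ov = 0.64 V, confirming saturation.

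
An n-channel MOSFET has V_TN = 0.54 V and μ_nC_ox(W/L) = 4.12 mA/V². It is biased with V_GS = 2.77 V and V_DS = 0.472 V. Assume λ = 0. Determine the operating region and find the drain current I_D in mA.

V_ov = V_GS − V_TN = 2.77 − 0.54 = 2.23 V.
Since V_DS = 0.472 V < V_ov = 2.23 V, the device is in the triode region.
I_D = k_n [V_ov · V_DS − ½ V_DS²] = 4.12 × [2.23 × 0.472 − 0.5 × 0.472²] = 3.88 mA.

Triode; I_D = 3.88 mA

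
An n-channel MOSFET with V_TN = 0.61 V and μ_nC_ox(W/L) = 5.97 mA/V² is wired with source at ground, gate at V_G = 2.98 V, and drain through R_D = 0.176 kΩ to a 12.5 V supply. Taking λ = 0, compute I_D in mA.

V_GS = V_G = 2.98 V, so V_ov = 2.98 − 0.61 = 2.37 V.
Assume saturation: I_D = ½ k_n V_ov² = 0.5 × 5.97 × 2.37² = 16.8 mA, giving V_DS = V_DD − I_D R_D = 12.5 − 16.8 × 0.176 = 9.55 V.
V_DS = 9.55 V ≥ V_ov = 2.37 V, confirming saturation.

I_D = 16.8 mA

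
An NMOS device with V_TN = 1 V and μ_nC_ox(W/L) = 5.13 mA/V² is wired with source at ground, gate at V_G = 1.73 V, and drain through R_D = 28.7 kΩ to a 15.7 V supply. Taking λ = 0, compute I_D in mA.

V_GS = V_G = 1.73 V, so V_ov = 1.73 − 1 = 0.73 V.
Assume saturation: I_D = ½ k_n V_ov² = 0.5 × 5.13 × 0.73² = 1.37 mA, giving V_DS = V_DD − I_D R_D = 15.7 − 1.37 × 28.7 = -23.5 V.
But -23.5 V < V_ov = 0.73 V, so the device is actually in triode.
In triode I_D = k_n[V_ov V_DS − ½ V_DS²] and I_D = (V_DD − V_DS)/R_D. Equating: 73.6 V_DS² − 108.5 V_DS + 15.7 = 0, giving V_DS = 0.163 V (the root below V_ov).
I_D = (15.7 − 0.163) / 28.7 = 0.541 mA.

I_D = 0.541 mA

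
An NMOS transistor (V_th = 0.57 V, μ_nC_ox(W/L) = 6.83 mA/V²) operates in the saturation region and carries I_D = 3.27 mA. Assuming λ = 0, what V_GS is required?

In saturation I_D = ½ k_n (V_GS − V_th)², so V_GS − V_th = √(2 I_D / k_n) = √(2 × 3.27 / 6.83) = 0.979 V.
V_GS = 0.57 + 0.979 = 1.55 V.

V_GS = 1.55 V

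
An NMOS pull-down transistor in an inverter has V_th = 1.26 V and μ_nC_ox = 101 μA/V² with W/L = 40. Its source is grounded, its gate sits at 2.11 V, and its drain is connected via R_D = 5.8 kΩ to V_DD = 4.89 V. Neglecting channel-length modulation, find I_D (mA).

V_GS = V_G = 2.11 V, so V_ov = 2.11 − 1.26 = 0.85 V.
k_n = μ_nC_ox · (W/L) = 4.04 mA/V².
Assume saturation: I_D = ½ k_n V_ov² = 0.5 × 4.04 × 0.85² = 1.46 mA, giving V_DS = V_DD − I_D R_D = 4.89 − 1.46 × 5.8 = -3.57 V.
But -3.57 V < V_ov = 0.85 V, so the device is actually in triode.
In triode I_D = k_n[V_ov V_DS − ½ V_DS²] and I_D = (V_DD − V_DS)/R_D. Equating: 11.7 V_DS² − 20.92 V_DS + 4.89 = 0, giving V_DS = 0.277 V (the root below V_ov).
I_D = (4.89 − 0.277) / 5.8 = 0.795 mA.

I_D = 0.795 mA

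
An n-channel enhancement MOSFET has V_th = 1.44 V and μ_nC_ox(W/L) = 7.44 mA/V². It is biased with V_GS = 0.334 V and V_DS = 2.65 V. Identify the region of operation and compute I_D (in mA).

Cutoff; I_D = 0 mA

V_GS = 0.334 V < V_th = 1.44 V, so the transistor is in cutoff.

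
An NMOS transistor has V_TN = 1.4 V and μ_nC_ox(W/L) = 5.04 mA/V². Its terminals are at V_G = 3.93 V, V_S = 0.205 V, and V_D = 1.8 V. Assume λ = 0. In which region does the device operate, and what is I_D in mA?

V_GS = V_G − V_S = 3.93 − 0.205 = 3.73 V; V_DS = V_D − V_S = 1.8 − 0.205 = 1.59 V.
V_ov = V_GS − V_TN = 3.73 − 1.4 = 2.33 V.
Since V_DS = 1.59 V < V_ov = 2.33 V, the device is in the triode region.
I_D = k_n [V_ov · V_DS − ½ V_DS²] = 5.04 × [2.33 × 1.59 − 0.5 × 1.59²] = 12.3 mA.

Triode; I_D = 12.3 mA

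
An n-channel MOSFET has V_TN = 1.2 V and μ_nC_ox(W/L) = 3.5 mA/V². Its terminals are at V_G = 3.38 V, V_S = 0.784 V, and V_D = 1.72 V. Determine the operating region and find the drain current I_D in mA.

V_GS = V_G − V_S = 3.38 − 0.784 = 2.6 V; V_DS = V_D − V_S = 1.72 − 0.784 = 0.936 V.
V_ov = V_GS − V_TN = 2.6 − 1.2 = 1.4 V.
Since V_DS = 0.936 V < V_ov = 1.4 V, the device is in the triode region.
I_D = k_n [V_ov · V_DS − ½ V_DS²] = 3.5 × [1.4 × 0.936 − 0.5 × 0.936²] = 3.04 mA.

Triode; I_D = 3.04 mA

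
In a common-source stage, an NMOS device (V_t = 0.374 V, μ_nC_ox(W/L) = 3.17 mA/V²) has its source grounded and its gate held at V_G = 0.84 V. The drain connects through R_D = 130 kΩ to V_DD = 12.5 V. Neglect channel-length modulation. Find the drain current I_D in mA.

I_D = 0.0956 mA

V_GS = V_G = 0.84 V, so V_ov = 0.84 − 0.374 = 0.466 V.
Assume saturation: I_D = ½ k_n V_ov² = 0.5 × 3.17 × 0.466² = 0.344 mA, giving V_DS = V_DD − I_D R_D = 12.5 − 0.344 × 130 = -32.2 V.
But -32.2 V < V_ov = 0.466 V, so the device is actually in triode.
In triode I_D = k_n[V_ov V_DS − ½ V_DS²] and I_D = (V_DD − V_DS)/R_D. Equating: 206 V_DS² − 193 V_DS + 12.5 = 0, giving V_DS = 0.07 V (the root below V_ov).
I_D = (12.5 − 0.07) / 130 = 0.0956 mA.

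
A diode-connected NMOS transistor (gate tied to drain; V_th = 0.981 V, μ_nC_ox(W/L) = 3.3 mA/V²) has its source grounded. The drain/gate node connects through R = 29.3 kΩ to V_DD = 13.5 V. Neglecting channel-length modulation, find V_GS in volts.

With gate tied to drain, V_GS = V_DS ≥ V_GS − V_th, so the device is in saturation.
KCL at the drain: ½ k_n (V_GS − V_th)² = (V_DD − V_GS)/R.
Let x = V_GS − 0.981. Then 48.3 x² + x − 12.52 = 0, giving x = 0.499 V (positive root), so V_GS = 1.48 V.
I_D = (V_DD − V_GS)/R = (13.5 − 1.48) / 29.3 = 0.41 mA.

V_GS = 1.48 V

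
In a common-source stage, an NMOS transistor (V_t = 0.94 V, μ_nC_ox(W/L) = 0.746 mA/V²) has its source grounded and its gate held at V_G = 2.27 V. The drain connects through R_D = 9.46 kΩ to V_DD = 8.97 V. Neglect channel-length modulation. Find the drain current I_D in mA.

I_D = 0.660 mA

V_GS = V_G = 2.27 V, so V_ov = 2.27 − 0.94 = 1.33 V.
Assume saturation: I_D = ½ k_n V_ov² = 0.5 × 0.746 × 1.33² = 0.66 mA, giving V_DS = V_DD − I_D R_D = 8.97 − 0.66 × 9.46 = 2.73 V.
V_DS = 2.73 V ≥ V_ov = 1.33 V, confirming saturation.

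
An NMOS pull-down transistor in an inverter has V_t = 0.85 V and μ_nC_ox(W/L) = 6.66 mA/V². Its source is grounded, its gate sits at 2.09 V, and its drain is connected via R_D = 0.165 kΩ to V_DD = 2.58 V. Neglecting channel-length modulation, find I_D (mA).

V_GS = V_G = 2.09 V, so V_ov = 2.09 − 0.85 = 1.24 V.
Assume saturation: I_D = ½ k_n V_ov² = 0.5 × 6.66 × 1.24² = 5.12 mA, giving V_DS = V_DD − I_D R_D = 2.58 − 5.12 × 0.165 = 1.74 V.
V_DS = 1.74 V ≥ V_ov = 1.24 V, confirming saturation.

I_D = 5.12 mA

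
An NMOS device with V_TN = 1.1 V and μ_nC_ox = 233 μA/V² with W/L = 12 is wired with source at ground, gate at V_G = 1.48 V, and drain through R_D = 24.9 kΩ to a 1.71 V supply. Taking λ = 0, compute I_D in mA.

V_GS = V_G = 1.48 V, so V_ov = 1.48 − 1.1 = 0.38 V.
k_n = μ_nC_ox · (W/L) = 2.796 mA/V².
Assume saturation: I_D = ½ k_n V_ov² = 0.5 × 2.796 × 0.38² = 0.202 mA, giving V_DS = V_DD − I_D R_D = 1.71 − 0.202 × 24.9 = -3.32 V.
But -3.32 V < V_ov = 0.38 V, so the device is actually in triode.
In triode I_D = k_n[V_ov V_DS − ½ V_DS²] and I_D = (V_DD − V_DS)/R_D. Equating: 34.8 V_DS² − 27.46 V_DS + 1.71 = 0, giving V_DS = 0.0682 V (the root below V_ov).
I_D = (1.71 − 0.0682) / 24.9 = 0.0659 mA.

I_D = 0.0659 mA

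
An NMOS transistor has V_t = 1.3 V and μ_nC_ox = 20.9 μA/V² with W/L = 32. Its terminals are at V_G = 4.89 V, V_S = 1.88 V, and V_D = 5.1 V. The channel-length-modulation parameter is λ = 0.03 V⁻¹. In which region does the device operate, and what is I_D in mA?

Saturation; I_D = 1.07 mA

V_GS = V_G − V_S = 4.89 − 1.88 = 3.01 V; V_DS = V_D − V_S = 5.1 − 1.88 = 3.22 V.
k_n = μ_nC_ox · (W/L) = 0.6688 mA/V².
V_ov = V_GS − V_t = 3.01 − 1.3 = 1.71 V.
Since V_DS = 3.22 V ≥ V_ov = 1.71 V, the device is in saturation.
I_D = ½ k_n V_ov² (1 + λ V_DS) = 0.5 × 0.6688 × 1.71² × (1 + 0.03 × 3.22) = 1.07 mA.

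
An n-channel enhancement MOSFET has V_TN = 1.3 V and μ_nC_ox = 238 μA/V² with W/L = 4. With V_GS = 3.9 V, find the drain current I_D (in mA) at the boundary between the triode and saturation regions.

At the boundary V_DS = V_ov = V_GS − V_TN = 3.9 − 1.3 = 2.6 V.
k_n = μ_nC_ox · (W/L) = 0.952 mA/V².
I_D = ½ k_n V_ov² = 0.5 × 0.952 × 2.6² = 3.22 mA.

I_D = 3.22 mA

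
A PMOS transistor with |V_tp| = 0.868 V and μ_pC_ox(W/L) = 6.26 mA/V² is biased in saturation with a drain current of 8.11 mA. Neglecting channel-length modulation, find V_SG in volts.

In saturation I_D = ½ k_p (V_SG − |V_tp|)², so V_SG − |V_tp| = √(2 I_D / k_p) = √(2 × 8.11 / 6.26) = 1.61 V.
V_SG = 0.868 + 1.61 = 2.48 V.

V_SG = 2.48 V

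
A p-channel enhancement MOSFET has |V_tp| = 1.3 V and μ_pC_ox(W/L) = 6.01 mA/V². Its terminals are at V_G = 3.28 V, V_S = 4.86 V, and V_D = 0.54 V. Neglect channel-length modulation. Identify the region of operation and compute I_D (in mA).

Saturation; I_D = 0.236 mA

V_SG = V_S − V_G = 4.86 − 3.28 = 1.58 V; V_SD = V_S − V_D = 4.86 − 0.54 = 4.32 V.
V_ov = V_SG − |V_tp| = 1.58 − 1.3 = 0.28 V.
Since V_SD = 4.32 V ≥ V_ov = 0.28 V, the device is in saturation.
I_D = ½ k_p V_ov² = 0.5 × 6.01 × 0.28² = 0.236 mA.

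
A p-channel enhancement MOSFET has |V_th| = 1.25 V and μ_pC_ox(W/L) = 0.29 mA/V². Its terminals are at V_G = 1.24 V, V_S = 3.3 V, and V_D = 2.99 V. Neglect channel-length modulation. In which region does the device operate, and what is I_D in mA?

V_SG = V_S − V_G = 3.3 − 1.24 = 2.06 V; V_SD = V_S − V_D = 3.3 − 2.99 = 0.31 V.
V_ov = V_SG − |V_th| = 2.06 − 1.25 = 0.81 V.
Since V_SD = 0.31 V < V_ov = 0.81 V, the device is in the triode region.
I_D = k_p [V_ov · V_SD − ½ V_SD²] = 0.29 × [0.81 × 0.31 − 0.5 × 0.31²] = 0.0589 mA.

Triode; I_D = 0.0589 mA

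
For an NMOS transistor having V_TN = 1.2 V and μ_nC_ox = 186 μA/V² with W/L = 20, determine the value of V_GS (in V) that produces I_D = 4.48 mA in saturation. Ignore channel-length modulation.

k_n = μ_nC_ox · (W/L) = 3.72 mA/V².
In saturation I_D = ½ k_n (V_GS − V_TN)², so V_GS − V_TN = √(2 I_D / k_n) = √(2 × 4.48 / 3.72) = 1.55 V.
V_GS = 1.2 + 1.55 = 2.75 V.

V_GS = 2.75 V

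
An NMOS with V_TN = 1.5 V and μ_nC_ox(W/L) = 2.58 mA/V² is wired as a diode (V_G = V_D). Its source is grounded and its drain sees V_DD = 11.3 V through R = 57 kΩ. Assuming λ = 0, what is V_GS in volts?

V_GS = 1.86 V

With gate tied to drain, V_GS = V_DS ≥ V_GS − V_TN, so the device is in saturation.
KCL at the drain: ½ k_n (V_GS − V_TN)² = (V_DD − V_GS)/R.
Let x = V_GS − 1.5. Then 73.5 x² + x − 9.8 = 0, giving x = 0.358 V (positive root), so V_GS = 1.86 V.
I_D = (V_DD − V_GS)/R = (11.3 − 1.86) / 57 = 0.166 mA.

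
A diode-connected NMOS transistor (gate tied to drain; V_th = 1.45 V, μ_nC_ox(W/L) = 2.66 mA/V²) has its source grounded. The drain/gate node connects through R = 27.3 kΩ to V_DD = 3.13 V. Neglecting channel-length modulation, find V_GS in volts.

With gate tied to drain, V_GS = V_DS ≥ V_GS − V_th, so the device is in saturation.
KCL at the drain: ½ k_n (V_GS − V_th)² = (V_DD − V_GS)/R.
Let x = V_GS − 1.45. Then 36.3 x² + x − 1.68 = 0, giving x = 0.202 V (positive root), so V_GS = 1.65 V.
I_D = (V_DD − V_GS)/R = (3.13 − 1.65) / 27.3 = 0.0541 mA.

V_GS = 1.65 V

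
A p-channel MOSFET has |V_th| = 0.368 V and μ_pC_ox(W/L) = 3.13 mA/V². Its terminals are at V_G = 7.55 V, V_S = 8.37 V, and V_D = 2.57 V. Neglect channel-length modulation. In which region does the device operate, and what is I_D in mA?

Saturation; I_D = 0.320 mA

V_SG = V_S − V_G = 8.37 − 7.55 = 0.82 V; V_SD = V_S − V_D = 8.37 − 2.57 = 5.8 V.
V_ov = V_SG − |V_th| = 0.82 − 0.368 = 0.452 V.
Since V_SD = 5.8 V ≥ V_ov = 0.452 V, the device is in saturation.
I_D = ½ k_p V_ov² = 0.5 × 3.13 × 0.452² = 0.32 mA.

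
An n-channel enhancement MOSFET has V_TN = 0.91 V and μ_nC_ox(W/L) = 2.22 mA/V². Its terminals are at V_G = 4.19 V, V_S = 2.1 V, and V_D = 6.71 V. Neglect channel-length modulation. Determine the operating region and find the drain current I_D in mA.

V_GS = V_G − V_S = 4.19 − 2.1 = 2.09 V; V_DS = V_D − V_S = 6.71 − 2.1 = 4.61 V.
V_ov = V_GS − V_TN = 2.09 − 0.91 = 1.18 V.
Since V_DS = 4.61 V ≥ V_ov = 1.18 V, the device is in saturation.
I_D = ½ k_n V_ov² = 0.5 × 2.22 × 1.18² = 1.55 mA.

Saturation; I_D = 1.55 mA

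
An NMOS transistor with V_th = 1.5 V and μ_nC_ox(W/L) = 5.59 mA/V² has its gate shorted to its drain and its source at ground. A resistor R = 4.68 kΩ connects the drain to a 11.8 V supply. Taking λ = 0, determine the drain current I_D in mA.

I_D = 2.02 mA

With gate tied to drain, V_GS = V_DS ≥ V_GS − V_th, so the device is in saturation.
KCL at the drain: ½ k_n (V_GS − V_th)² = (V_DD − V_GS)/R.
Let x = V_GS − 1.5. Then 13.1 x² + x − 10.3 = 0, giving x = 0.85 V (positive root), so V_GS = 2.35 V.
I_D = (V_DD − V_GS)/R = (11.8 − 2.35) / 4.68 = 2.02 mA.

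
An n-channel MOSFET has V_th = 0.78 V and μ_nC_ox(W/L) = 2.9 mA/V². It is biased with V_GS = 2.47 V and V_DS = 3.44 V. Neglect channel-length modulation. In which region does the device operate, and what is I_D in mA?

Saturation; I_D = 4.14 mA

V_ov = V_GS − V_th = 2.47 − 0.78 = 1.69 V.
Since V_DS = 3.44 V ≥ V_ov = 1.69 V, the device is in saturation.
I_D = ½ k_n V_ov² = 0.5 × 2.9 × 1.69² = 4.14 mA.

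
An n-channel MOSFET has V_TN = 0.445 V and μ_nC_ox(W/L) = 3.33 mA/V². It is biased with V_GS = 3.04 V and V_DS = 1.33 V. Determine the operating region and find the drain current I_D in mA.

Triode; I_D = 8.55 mA

V_ov = V_GS − V_TN = 3.04 − 0.445 = 2.6 V.
Since V_DS = 1.33 V < V_ov = 2.6 V, the device is in the triode region.
I_D = k_n [V_ov · V_DS − ½ V_DS²] = 3.33 × [2.6 × 1.33 − 0.5 × 1.33²] = 8.55 mA.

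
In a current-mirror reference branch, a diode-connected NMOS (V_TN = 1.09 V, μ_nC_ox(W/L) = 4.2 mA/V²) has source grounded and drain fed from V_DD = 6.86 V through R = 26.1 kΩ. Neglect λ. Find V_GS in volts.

V_GS = 1.41 V

With gate tied to drain, V_GS = V_DS ≥ V_GS − V_TN, so the device is in saturation.
KCL at the drain: ½ k_n (V_GS − V_TN)² = (V_DD − V_GS)/R.
Let x = V_GS − 1.09. Then 54.8 x² + x − 5.77 = 0, giving x = 0.315 V (positive root), so V_GS = 1.41 V.
I_D = (V_DD − V_GS)/R = (6.86 − 1.41) / 26.1 = 0.209 mA.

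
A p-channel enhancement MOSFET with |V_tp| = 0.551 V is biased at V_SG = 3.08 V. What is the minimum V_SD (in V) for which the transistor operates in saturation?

The boundary between triode and saturation is V_SD = V_SG − |V_tp| = V_ov.
V_ov = 3.08 − 0.551 = 2.53 V.

V_SD,sat = 2.53 V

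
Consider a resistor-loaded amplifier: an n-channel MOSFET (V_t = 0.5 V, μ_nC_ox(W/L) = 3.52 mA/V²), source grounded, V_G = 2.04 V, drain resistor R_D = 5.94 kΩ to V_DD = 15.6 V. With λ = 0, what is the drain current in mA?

I_D = 2.53 mA

V_GS = V_G = 2.04 V, so V_ov = 2.04 − 0.5 = 1.54 V.
Assume saturation: I_D = ½ k_n V_ov² = 0.5 × 3.52 × 1.54² = 4.17 mA, giving V_DS = V_DD − I_D R_D = 15.6 − 4.17 × 5.94 = -9.19 V.
But -9.19 V < V_ov = 1.54 V, so the device is actually in triode.
In triode I_D = k_n[V_ov V_DS − ½ V_DS²] and I_D = (V_DD − V_DS)/R_D. Equating: 10.5 V_DS² − 33.2 V_DS + 15.6 = 0, giving V_DS = 0.573 V (the root below V_ov).
I_D = (15.6 − 0.573) / 5.94 = 2.53 mA.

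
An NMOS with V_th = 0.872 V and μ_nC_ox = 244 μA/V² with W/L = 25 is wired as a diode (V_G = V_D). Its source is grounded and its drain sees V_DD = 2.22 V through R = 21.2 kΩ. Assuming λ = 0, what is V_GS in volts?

With gate tied to drain, V_GS = V_DS ≥ V_GS − V_th, so the device is in saturation.
k_n = μ_nC_ox · (W/L) = 6.1 mA/V².
KCL at the drain: ½ k_n (V_GS − V_th)² = (V_DD − V_GS)/R.
Let x = V_GS − 0.872. Then 64.7 x² + x − 1.348 = 0, giving x = 0.137 V (positive root), so V_GS = 1.01 V.
I_D = (V_DD − V_GS)/R = (2.22 − 1.01) / 21.2 = 0.0571 mA.

V_GS = 1.01 V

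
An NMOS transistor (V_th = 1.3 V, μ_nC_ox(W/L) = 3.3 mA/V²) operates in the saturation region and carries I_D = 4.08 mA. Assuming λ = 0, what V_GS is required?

In saturation I_D = ½ k_n (V_GS − V_th)², so V_GS − V_th = √(2 I_D / k_n) = √(2 × 4.08 / 3.3) = 1.57 V.
V_GS = 1.3 + 1.57 = 2.87 V.

V_GS = 2.87 V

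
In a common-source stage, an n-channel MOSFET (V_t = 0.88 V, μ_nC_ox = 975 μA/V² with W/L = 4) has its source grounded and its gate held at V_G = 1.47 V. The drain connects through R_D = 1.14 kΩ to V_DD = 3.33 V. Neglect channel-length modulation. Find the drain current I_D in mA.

V_GS = V_G = 1.47 V, so V_ov = 1.47 − 0.88 = 0.59 V.
k_n = μ_nC_ox · (W/L) = 3.9 mA/V².
Assume saturation: I_D = ½ k_n V_ov² = 0.5 × 3.9 × 0.59² = 0.679 mA, giving V_DS = V_DD − I_D R_D = 3.33 − 0.679 × 1.14 = 2.56 V.
V_DS = 2.56 V ≥ V_ov = 0.59 V, confirming saturation.

I_D = 0.679 mA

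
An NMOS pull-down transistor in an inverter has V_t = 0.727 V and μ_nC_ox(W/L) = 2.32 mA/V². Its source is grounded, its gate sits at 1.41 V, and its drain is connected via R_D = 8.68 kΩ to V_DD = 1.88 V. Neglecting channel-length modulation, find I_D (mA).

V_GS = V_G = 1.41 V, so V_ov = 1.41 − 0.727 = 0.683 V.
Assume saturation: I_D = ½ k_n V_ov² = 0.5 × 2.32 × 0.683² = 0.541 mA, giving V_DS = V_DD − I_D R_D = 1.88 − 0.541 × 8.68 = -2.82 V.
But -2.82 V < V_ov = 0.683 V, so the device is actually in triode.
In triode I_D = k_n[V_ov V_DS − ½ V_DS²] and I_D = (V_DD − V_DS)/R_D. Equating: 10.1 V_DS² − 14.75 V_DS + 1.88 = 0, giving V_DS = 0.141 V (the root below V_ov).
I_D = (1.88 − 0.141) / 8.68 = 0.2 mA.

I_D = 0.200 mA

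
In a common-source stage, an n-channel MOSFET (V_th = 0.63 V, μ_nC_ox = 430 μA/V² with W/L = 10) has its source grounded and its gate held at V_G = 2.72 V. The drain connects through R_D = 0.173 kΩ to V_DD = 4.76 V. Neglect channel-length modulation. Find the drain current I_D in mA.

I_D = 9.39 mA

V_GS = V_G = 2.72 V, so V_ov = 2.72 − 0.63 = 2.09 V.
k_n = μ_nC_ox · (W/L) = 4.3 mA/V².
Assume saturation: I_D = ½ k_n V_ov² = 0.5 × 4.3 × 2.09² = 9.39 mA, giving V_DS = V_DD − I_D R_D = 4.76 − 9.39 × 0.173 = 3.14 V.
V_DS = 3.14 V ≥ V_ov = 2.09 V, confirming saturation.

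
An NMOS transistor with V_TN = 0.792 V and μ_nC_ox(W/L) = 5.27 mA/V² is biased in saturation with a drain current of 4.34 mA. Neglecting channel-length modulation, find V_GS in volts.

In saturation I_D = ½ k_n (V_GS − V_TN)², so V_GS − V_TN = √(2 I_D / k_n) = √(2 × 4.34 / 5.27) = 1.28 V.
V_GS = 0.792 + 1.28 = 2.08 V.

V_GS = 2.08 V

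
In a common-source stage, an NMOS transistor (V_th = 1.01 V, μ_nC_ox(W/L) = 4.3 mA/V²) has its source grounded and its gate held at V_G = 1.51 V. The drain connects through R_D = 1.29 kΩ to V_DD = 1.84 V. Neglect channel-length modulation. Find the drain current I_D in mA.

V_GS = V_G = 1.51 V, so V_ov = 1.51 − 1.01 = 0.5 V.
Assume saturation: I_D = ½ k_n V_ov² = 0.5 × 4.3 × 0.5² = 0.537 mA, giving V_DS = V_DD − I_D R_D = 1.84 − 0.537 × 1.29 = 1.15 V.
V_DS = 1.15 V ≥ V_ov = 0.5 V, confirming saturation.

I_D = 0.537 mA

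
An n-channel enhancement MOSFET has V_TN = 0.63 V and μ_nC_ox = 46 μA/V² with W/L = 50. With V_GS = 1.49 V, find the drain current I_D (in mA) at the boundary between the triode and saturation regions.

I_D = 0.851 mA

At the boundary V_DS = V_ov = V_GS − V_TN = 1.49 − 0.63 = 0.86 V.
k_n = μ_nC_ox · (W/L) = 2.3 mA/V².
I_D = ½ k_n V_ov² = 0.5 × 2.3 × 0.86² = 0.851 mA.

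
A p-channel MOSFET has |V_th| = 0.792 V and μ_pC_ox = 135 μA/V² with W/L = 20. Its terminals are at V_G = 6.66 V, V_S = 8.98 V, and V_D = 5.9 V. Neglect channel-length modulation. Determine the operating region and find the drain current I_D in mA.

V_SG = V_S − V_G = 8.98 − 6.66 = 2.32 V; V_SD = V_S − V_D = 8.98 − 5.9 = 3.08 V.
k_p = μ_pC_ox · (W/L) = 2.7 mA/V².
V_ov = V_SG − |V_th| = 2.32 − 0.792 = 1.53 V.
Since V_SD = 3.08 V ≥ V_ov = 1.53 V, the device is in saturation.
I_D = ½ k_p V_ov² = 0.5 × 2.7 × 1.53² = 3.15 mA.

Saturation; I_D = 3.15 mA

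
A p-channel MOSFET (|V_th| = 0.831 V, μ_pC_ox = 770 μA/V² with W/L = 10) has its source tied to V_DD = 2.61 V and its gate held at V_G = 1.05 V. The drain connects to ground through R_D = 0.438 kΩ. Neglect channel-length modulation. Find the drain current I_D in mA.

I_D = 2.05 mA

V_SG = V_DD − V_G = 2.61 − 1.05 = 1.56 V, so V_ov = 1.56 − 0.831 = 0.729 V.
k_p = μ_pC_ox · (W/L) = 7.7 mA/V².
Assume saturation: I_D = ½ k_p V_ov² = 0.5 × 7.7 × 0.729² = 2.05 mA, giving V_SD = V_DD − I_D R_D = 2.61 − 2.05 × 0.438 = 1.71 V.
V_SD = 1.71 V ≥ V_ov = 0.729 V, confirming saturation.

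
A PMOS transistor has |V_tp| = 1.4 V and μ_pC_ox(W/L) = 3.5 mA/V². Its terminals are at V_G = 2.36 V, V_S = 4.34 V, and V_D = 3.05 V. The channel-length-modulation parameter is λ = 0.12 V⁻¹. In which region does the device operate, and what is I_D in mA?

Saturation; I_D = 0.680 mA

V_SG = V_S − V_G = 4.34 − 2.36 = 1.98 V; V_SD = V_S − V_D = 4.34 − 3.05 = 1.29 V.
V_ov = V_SG − |V_tp| = 1.98 − 1.4 = 0.58 V.
Since V_SD = 1.29 V ≥ V_ov = 0.58 V, the device is in saturation.
I_D = ½ k_p V_ov² (1 + λ V_SD) = 0.5 × 3.5 × 0.58² × (1 + 0.12 × 1.29) = 0.68 mA.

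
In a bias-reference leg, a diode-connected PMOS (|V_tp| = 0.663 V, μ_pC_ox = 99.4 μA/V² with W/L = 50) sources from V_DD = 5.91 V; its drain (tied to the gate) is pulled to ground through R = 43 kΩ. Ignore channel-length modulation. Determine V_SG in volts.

V_SG = 0.880 V

With gate tied to drain, V_SG = V_SD ≥ V_SG − |V_tp|, so the device is in saturation.
k_p = μ_pC_ox · (W/L) = 4.97 mA/V².
KCL at the drain: ½ k_p (V_SG − |V_tp|)² = (V_DD − V_SG)/R.
Let x = V_SG − 0.663. Then 107 x² + x − 5.247 = 0, giving x = 0.217 V (positive root), so V_SG = 0.88 V.
I_D = (V_DD − V_SG)/R = (5.91 − 0.88) / 43 = 0.117 mA.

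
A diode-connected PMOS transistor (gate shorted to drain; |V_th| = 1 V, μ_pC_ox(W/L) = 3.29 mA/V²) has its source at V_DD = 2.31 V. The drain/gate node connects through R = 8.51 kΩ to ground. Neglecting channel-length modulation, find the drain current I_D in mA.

With gate tied to drain, V_SG = V_SD ≥ V_SG − |V_th|, so the device is in saturation.
KCL at the drain: ½ k_p (V_SG − |V_th|)² = (V_DD − V_SG)/R.
Let x = V_SG − 1. Then 14 x² + x − 1.31 = 0, giving x = 0.272 V (positive root), so V_SG = 1.27 V.
I_D = (V_DD − V_SG)/R = (2.31 − 1.27) / 8.51 = 0.122 mA.

I_D = 0.122 mA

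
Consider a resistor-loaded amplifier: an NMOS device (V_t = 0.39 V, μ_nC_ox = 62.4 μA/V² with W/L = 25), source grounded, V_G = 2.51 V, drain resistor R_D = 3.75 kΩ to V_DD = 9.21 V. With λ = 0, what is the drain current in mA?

V_GS = V_G = 2.51 V, so V_ov = 2.51 − 0.39 = 2.12 V.
k_n = μ_nC_ox · (W/L) = 1.56 mA/V².
Assume saturation: I_D = ½ k_n V_ov² = 0.5 × 1.56 × 2.12² = 3.51 mA, giving V_DS = V_DD − I_D R_D = 9.21 − 3.51 × 3.75 = -3.94 V.
But -3.94 V < V_ov = 2.12 V, so the device is actually in triode.
In triode I_D = k_n[V_ov V_DS − ½ V_DS²] and I_D = (V_DD − V_DS)/R_D. Equating: 2.93 V_DS² − 13.4 V_DS + 9.21 = 0, giving V_DS = 0.842 V (the root below V_ov).
I_D = (9.21 − 0.842) / 3.75 = 2.23 mA.

I_D = 2.23 mA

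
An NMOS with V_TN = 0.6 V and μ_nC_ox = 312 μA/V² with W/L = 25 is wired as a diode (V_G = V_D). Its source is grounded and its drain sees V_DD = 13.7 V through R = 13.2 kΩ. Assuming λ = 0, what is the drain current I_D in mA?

With gate tied to drain, V_GS = V_DS ≥ V_GS − V_TN, so the device is in saturation.
k_n = μ_nC_ox · (W/L) = 7.8 mA/V².
KCL at the drain: ½ k_n (V_GS − V_TN)² = (V_DD − V_GS)/R.
Let x = V_GS − 0.6. Then 51.5 x² + x − 13.1 = 0, giving x = 0.495 V (positive root), so V_GS = 1.09 V.
I_D = (V_DD − V_GS)/R = (13.7 − 1.09) / 13.2 = 0.955 mA.

I_D = 0.955 mA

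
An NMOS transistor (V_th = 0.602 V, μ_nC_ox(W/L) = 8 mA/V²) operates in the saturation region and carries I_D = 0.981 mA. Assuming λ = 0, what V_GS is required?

In saturation I_D = ½ k_n (V_GS − V_th)², so V_GS − V_th = √(2 I_D / k_n) = √(2 × 0.981 / 8) = 0.495 V.
V_GS = 0.602 + 0.495 = 1.1 V.

V_GS = 1.10 V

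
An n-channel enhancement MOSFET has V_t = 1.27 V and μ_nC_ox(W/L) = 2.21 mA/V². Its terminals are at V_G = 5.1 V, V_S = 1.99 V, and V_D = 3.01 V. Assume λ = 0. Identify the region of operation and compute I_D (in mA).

Triode; I_D = 3.00 mA

V_GS = V_G − V_S = 5.1 − 1.99 = 3.11 V; V_DS = V_D − V_S = 3.01 − 1.99 = 1.02 V.
V_ov = V_GS − V_t = 3.11 − 1.27 = 1.84 V.
Since V_DS = 1.02 V < V_ov = 1.84 V, the device is in the triode region.
I_D = k_n [V_ov · V_DS − ½ V_DS²] = 2.21 × [1.84 × 1.02 − 0.5 × 1.02²] = 3 mA.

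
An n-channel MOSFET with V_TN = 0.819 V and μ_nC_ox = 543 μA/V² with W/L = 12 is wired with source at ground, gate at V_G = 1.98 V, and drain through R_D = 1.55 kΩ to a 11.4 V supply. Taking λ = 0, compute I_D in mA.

V_GS = V_G = 1.98 V, so V_ov = 1.98 − 0.819 = 1.16 V.
k_n = μ_nC_ox · (W/L) = 6.516 mA/V².
Assume saturation: I_D = ½ k_n V_ov² = 0.5 × 6.516 × 1.16² = 4.39 mA, giving V_DS = V_DD − I_D R_D = 11.4 − 4.39 × 1.55 = 4.59 V.
V_DS = 4.59 V ≥ V_ov = 1.16 V, confirming saturation.

I_D = 4.39 mA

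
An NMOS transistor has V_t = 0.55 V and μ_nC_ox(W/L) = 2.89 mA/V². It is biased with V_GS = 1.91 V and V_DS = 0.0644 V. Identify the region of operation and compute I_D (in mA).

Triode; I_D = 0.247 mA

V_ov = V_GS − V_t = 1.91 − 0.55 = 1.36 V.
Since V_DS = 0.0644 V < V_ov = 1.36 V, the device is in the triode region.
I_D = k_n [V_ov · V_DS − ½ V_DS²] = 2.89 × [1.36 × 0.0644 − 0.5 × 0.0644²] = 0.247 mA.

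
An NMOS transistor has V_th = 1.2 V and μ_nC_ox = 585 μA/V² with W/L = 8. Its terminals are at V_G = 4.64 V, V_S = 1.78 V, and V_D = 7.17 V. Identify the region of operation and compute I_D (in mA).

Saturation; I_D = 6.45 mA

V_GS = V_G − V_S = 4.64 − 1.78 = 2.86 V; V_DS = V_D − V_S = 7.17 − 1.78 = 5.39 V.
k_n = μ_nC_ox · (W/L) = 4.68 mA/V².
V_ov = V_GS − V_th = 2.86 − 1.2 = 1.66 V.
Since V_DS = 5.39 V ≥ V_ov = 1.66 V, the device is in saturation.
I_D = ½ k_n V_ov² = 0.5 × 4.68 × 1.66² = 6.45 mA.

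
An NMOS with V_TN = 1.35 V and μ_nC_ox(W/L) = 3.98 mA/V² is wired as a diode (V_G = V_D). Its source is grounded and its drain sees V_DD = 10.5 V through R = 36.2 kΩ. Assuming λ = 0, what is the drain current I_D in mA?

I_D = 0.243 mA

With gate tied to drain, V_GS = V_DS ≥ V_GS − V_TN, so the device is in saturation.
KCL at the drain: ½ k_n (V_GS − V_TN)² = (V_DD − V_GS)/R.
Let x = V_GS − 1.35. Then 72 x² + x − 9.15 = 0, giving x = 0.35 V (positive root), so V_GS = 1.7 V.
I_D = (V_DD − V_GS)/R = (10.5 − 1.7) / 36.2 = 0.243 mA.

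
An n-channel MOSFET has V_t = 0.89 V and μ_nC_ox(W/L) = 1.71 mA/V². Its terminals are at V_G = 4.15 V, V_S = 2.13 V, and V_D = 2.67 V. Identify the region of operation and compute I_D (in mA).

Triode; I_D = 0.794 mA

V_GS = V_G − V_S = 4.15 − 2.13 = 2.02 V; V_DS = V_D − V_S = 2.67 − 2.13 = 0.54 V.
V_ov = V_GS − V_t = 2.02 − 0.89 = 1.13 V.
Since V_DS = 0.54 V < V_ov = 1.13 V, the device is in the triode region.
I_D = k_n [V_ov · V_DS − ½ V_DS²] = 1.71 × [1.13 × 0.54 − 0.5 × 0.54²] = 0.794 mA.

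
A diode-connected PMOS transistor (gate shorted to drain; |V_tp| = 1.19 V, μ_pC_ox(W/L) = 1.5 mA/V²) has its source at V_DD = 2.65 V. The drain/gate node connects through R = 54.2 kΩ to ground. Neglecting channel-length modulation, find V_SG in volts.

V_SG = 1.37 V

With gate tied to drain, V_SG = V_SD ≥ V_SG − |V_tp|, so the device is in saturation.
KCL at the drain: ½ k_p (V_SG − |V_tp|)² = (V_DD − V_SG)/R.
Let x = V_SG − 1.19. Then 40.7 x² + x − 1.46 = 0, giving x = 0.178 V (positive root), so V_SG = 1.37 V.
I_D = (V_DD − V_SG)/R = (2.65 − 1.37) / 54.2 = 0.0237 mA.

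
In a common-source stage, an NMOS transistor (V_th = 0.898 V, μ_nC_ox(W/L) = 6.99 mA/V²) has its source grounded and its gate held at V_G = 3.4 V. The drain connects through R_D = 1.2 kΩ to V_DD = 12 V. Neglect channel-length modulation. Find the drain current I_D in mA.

V_GS = V_G = 3.4 V, so V_ov = 3.4 − 0.898 = 2.5 V.
Assume saturation: I_D = ½ k_n V_ov² = 0.5 × 6.99 × 2.5² = 21.9 mA, giving V_DS = V_DD − I_D R_D = 12 − 21.9 × 1.2 = -14.3 V.
But -14.3 V < V_ov = 2.5 V, so the device is actually in triode.
In triode I_D = k_n[V_ov V_DS − ½ V_DS²] and I_D = (V_DD − V_DS)/R_D. Equating: 4.19 V_DS² − 21.99 V_DS + 12 = 0, giving V_DS = 0.619 V (the root below V_ov).
I_D = (12 − 0.619) / 1.2 = 9.48 mA.

I_D = 9.48 mA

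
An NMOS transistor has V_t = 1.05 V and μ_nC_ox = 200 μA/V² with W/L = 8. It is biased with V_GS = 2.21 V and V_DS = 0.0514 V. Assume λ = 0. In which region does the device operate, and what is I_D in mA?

Triode; I_D = 0.0933 mA

k_n = μ_nC_ox · (W/L) = 1.6 mA/V².
V_ov = V_GS − V_t = 2.21 − 1.05 = 1.16 V.
Since V_DS = 0.0514 V < V_ov = 1.16 V, the device is in the triode region.
I_D = k_n [V_ov · V_DS − ½ V_DS²] = 1.6 × [1.16 × 0.0514 − 0.5 × 0.0514²] = 0.0933 mA.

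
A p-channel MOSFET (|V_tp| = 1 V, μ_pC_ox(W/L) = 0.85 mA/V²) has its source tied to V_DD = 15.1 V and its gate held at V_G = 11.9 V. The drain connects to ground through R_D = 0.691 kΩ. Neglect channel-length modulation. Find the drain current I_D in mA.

V_SG = V_DD − V_G = 15.1 − 11.9 = 3.2 V, so V_ov = 3.2 − 1 = 2.2 V.
Assume saturation: I_D = ½ k_p V_ov² = 0.5 × 0.85 × 2.2² = 2.06 mA, giving V_SD = V_DD − I_D R_D = 15.1 − 2.06 × 0.691 = 13.7 V.
V_SD = 13.7 V ≥ V_ov = 2.2 V, confirming saturation.

I_D = 2.06 mA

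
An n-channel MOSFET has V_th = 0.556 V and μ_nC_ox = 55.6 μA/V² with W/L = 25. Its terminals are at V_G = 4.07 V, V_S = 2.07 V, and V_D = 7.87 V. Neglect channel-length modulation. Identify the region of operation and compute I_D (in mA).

V_GS = V_G − V_S = 4.07 − 2.07 = 2 V; V_DS = V_D − V_S = 7.87 − 2.07 = 5.8 V.
k_n = μ_nC_ox · (W/L) = 1.39 mA/V².
V_ov = V_GS − V_th = 2 − 0.556 = 1.44 V.
Since V_DS = 5.8 V ≥ V_ov = 1.44 V, the device is in saturation.
I_D = ½ k_n V_ov² = 0.5 × 1.39 × 1.44² = 1.45 mA.

Saturation; I_D = 1.45 mA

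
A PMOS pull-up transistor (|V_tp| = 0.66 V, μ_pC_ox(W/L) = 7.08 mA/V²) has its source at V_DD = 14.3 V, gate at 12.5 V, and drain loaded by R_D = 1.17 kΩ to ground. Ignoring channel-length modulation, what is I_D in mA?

I_D = 4.60 mA

V_SG = V_DD − V_G = 14.3 − 12.5 = 1.8 V, so V_ov = 1.8 − 0.66 = 1.14 V.
Assume saturation: I_D = ½ k_p V_ov² = 0.5 × 7.08 × 1.14² = 4.6 mA, giving V_SD = V_DD − I_D R_D = 14.3 − 4.6 × 1.17 = 8.92 V.
V_SD = 8.92 V ≥ V_ov = 1.14 V, confirming saturation.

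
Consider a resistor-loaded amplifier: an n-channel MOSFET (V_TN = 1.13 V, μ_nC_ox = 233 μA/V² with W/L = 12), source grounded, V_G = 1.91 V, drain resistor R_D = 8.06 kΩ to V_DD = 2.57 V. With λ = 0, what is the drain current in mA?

I_D = 0.300 mA

V_GS = V_G = 1.91 V, so V_ov = 1.91 − 1.13 = 0.78 V.
k_n = μ_nC_ox · (W/L) = 2.796 mA/V².
Assume saturation: I_D = ½ k_n V_ov² = 0.5 × 2.796 × 0.78² = 0.851 mA, giving V_DS = V_DD − I_D R_D = 2.57 − 0.851 × 8.06 = -4.29 V.
But -4.29 V < V_ov = 0.78 V, so the device is actually in triode.
In triode I_D = k_n[V_ov V_DS − ½ V_DS²] and I_D = (V_DD − V_DS)/R_D. Equating: 11.3 V_DS² − 18.58 V_DS + 2.57 = 0, giving V_DS = 0.152 V (the root below V_ov).
I_D = (2.57 − 0.152) / 8.06 = 0.3 mA.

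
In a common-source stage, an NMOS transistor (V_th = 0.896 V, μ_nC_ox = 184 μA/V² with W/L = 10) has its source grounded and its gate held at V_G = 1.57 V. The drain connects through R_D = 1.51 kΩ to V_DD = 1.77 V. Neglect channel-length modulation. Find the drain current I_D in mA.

I_D = 0.418 mA

V_GS = V_G = 1.57 V, so V_ov = 1.57 − 0.896 = 0.674 V.
k_n = μ_nC_ox · (W/L) = 1.84 mA/V².
Assume saturation: I_D = ½ k_n V_ov² = 0.5 × 1.84 × 0.674² = 0.418 mA, giving V_DS = V_DD − I_D R_D = 1.77 − 0.418 × 1.51 = 1.14 V.
V_DS = 1.14 V ≥ V_ov = 0.674 V, confirming saturation.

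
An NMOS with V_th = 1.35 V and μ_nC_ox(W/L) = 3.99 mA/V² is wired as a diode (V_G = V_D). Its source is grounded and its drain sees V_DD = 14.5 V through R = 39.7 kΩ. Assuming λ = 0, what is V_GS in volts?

With gate tied to drain, V_GS = V_DS ≥ V_GS − V_th, so the device is in saturation.
KCL at the drain: ½ k_n (V_GS − V_th)² = (V_DD − V_GS)/R.
Let x = V_GS − 1.35. Then 79.2 x² + x − 13.15 = 0, giving x = 0.401 V (positive root), so V_GS = 1.75 V.
I_D = (V_DD − V_GS)/R = (14.5 − 1.75) / 39.7 = 0.321 mA.

V_GS = 1.75 V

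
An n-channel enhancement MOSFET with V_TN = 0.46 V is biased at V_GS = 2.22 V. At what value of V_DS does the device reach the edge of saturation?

V_DS,sat = 1.76 V

The boundary between triode and saturation is V_DS = V_GS − V_TN = V_ov.
V_ov = 2.22 − 0.46 = 1.76 V.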